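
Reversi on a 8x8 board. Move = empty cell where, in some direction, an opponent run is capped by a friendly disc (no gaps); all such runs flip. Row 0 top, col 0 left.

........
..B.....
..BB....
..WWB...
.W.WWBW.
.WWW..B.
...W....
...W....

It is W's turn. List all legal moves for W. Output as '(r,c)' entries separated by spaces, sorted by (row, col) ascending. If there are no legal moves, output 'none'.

Answer: (0,2) (1,1) (1,3) (1,4) (2,4) (2,5) (3,5) (6,6)

Derivation:
(0,1): no bracket -> illegal
(0,2): flips 2 -> legal
(0,3): no bracket -> illegal
(1,1): flips 1 -> legal
(1,3): flips 1 -> legal
(1,4): flips 1 -> legal
(2,1): no bracket -> illegal
(2,4): flips 1 -> legal
(2,5): flips 1 -> legal
(3,1): no bracket -> illegal
(3,5): flips 1 -> legal
(3,6): no bracket -> illegal
(4,7): no bracket -> illegal
(5,4): no bracket -> illegal
(5,5): no bracket -> illegal
(5,7): no bracket -> illegal
(6,5): no bracket -> illegal
(6,6): flips 1 -> legal
(6,7): no bracket -> illegal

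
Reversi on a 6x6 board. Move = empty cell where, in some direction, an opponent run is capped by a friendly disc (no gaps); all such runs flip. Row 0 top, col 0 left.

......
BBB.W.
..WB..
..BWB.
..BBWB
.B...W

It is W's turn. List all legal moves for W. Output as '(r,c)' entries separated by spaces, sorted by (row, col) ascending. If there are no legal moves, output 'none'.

(0,0): flips 1 -> legal
(0,1): no bracket -> illegal
(0,2): flips 1 -> legal
(0,3): no bracket -> illegal
(1,3): flips 1 -> legal
(2,0): no bracket -> illegal
(2,1): no bracket -> illegal
(2,4): flips 2 -> legal
(2,5): no bracket -> illegal
(3,1): flips 1 -> legal
(3,5): flips 2 -> legal
(4,0): no bracket -> illegal
(4,1): flips 4 -> legal
(5,0): no bracket -> illegal
(5,2): flips 2 -> legal
(5,3): flips 1 -> legal
(5,4): no bracket -> illegal

Answer: (0,0) (0,2) (1,3) (2,4) (3,1) (3,5) (4,1) (5,2) (5,3)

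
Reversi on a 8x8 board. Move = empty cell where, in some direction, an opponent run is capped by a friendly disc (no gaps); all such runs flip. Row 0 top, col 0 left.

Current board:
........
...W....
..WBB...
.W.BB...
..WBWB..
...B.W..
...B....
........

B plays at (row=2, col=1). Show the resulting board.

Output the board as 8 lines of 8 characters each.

Answer: ........
...W....
.BBBB...
.W.BB...
..WBWB..
...B.W..
...B....
........

Derivation:
Place B at (2,1); scan 8 dirs for brackets.
Dir NW: first cell '.' (not opp) -> no flip
Dir N: first cell '.' (not opp) -> no flip
Dir NE: first cell '.' (not opp) -> no flip
Dir W: first cell '.' (not opp) -> no flip
Dir E: opp run (2,2) capped by B -> flip
Dir SW: first cell '.' (not opp) -> no flip
Dir S: opp run (3,1), next='.' -> no flip
Dir SE: first cell '.' (not opp) -> no flip
All flips: (2,2)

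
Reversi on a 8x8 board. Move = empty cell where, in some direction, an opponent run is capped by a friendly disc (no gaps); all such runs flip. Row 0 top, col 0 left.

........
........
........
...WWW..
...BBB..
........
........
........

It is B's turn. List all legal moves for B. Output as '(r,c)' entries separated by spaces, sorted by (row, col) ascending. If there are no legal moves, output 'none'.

(2,2): flips 1 -> legal
(2,3): flips 2 -> legal
(2,4): flips 1 -> legal
(2,5): flips 2 -> legal
(2,6): flips 1 -> legal
(3,2): no bracket -> illegal
(3,6): no bracket -> illegal
(4,2): no bracket -> illegal
(4,6): no bracket -> illegal

Answer: (2,2) (2,3) (2,4) (2,5) (2,6)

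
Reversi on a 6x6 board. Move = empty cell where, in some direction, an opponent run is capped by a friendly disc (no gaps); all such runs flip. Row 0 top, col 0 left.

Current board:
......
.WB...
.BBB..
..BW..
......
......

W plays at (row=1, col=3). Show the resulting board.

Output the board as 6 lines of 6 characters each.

Place W at (1,3); scan 8 dirs for brackets.
Dir NW: first cell '.' (not opp) -> no flip
Dir N: first cell '.' (not opp) -> no flip
Dir NE: first cell '.' (not opp) -> no flip
Dir W: opp run (1,2) capped by W -> flip
Dir E: first cell '.' (not opp) -> no flip
Dir SW: opp run (2,2), next='.' -> no flip
Dir S: opp run (2,3) capped by W -> flip
Dir SE: first cell '.' (not opp) -> no flip
All flips: (1,2) (2,3)

Answer: ......
.WWW..
.BBW..
..BW..
......
......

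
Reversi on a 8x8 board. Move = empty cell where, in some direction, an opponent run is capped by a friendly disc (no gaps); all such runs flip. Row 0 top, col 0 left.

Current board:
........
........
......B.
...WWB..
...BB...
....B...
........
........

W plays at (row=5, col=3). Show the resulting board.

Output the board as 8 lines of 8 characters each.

Answer: ........
........
......B.
...WWB..
...WB...
...WB...
........
........

Derivation:
Place W at (5,3); scan 8 dirs for brackets.
Dir NW: first cell '.' (not opp) -> no flip
Dir N: opp run (4,3) capped by W -> flip
Dir NE: opp run (4,4) (3,5) (2,6), next='.' -> no flip
Dir W: first cell '.' (not opp) -> no flip
Dir E: opp run (5,4), next='.' -> no flip
Dir SW: first cell '.' (not opp) -> no flip
Dir S: first cell '.' (not opp) -> no flip
Dir SE: first cell '.' (not opp) -> no flip
All flips: (4,3)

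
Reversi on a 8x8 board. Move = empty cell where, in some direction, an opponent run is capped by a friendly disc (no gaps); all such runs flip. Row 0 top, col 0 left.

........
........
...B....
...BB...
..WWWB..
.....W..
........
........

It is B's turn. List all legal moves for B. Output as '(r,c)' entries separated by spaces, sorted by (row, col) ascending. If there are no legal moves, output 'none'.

(3,1): no bracket -> illegal
(3,2): no bracket -> illegal
(3,5): no bracket -> illegal
(4,1): flips 3 -> legal
(4,6): no bracket -> illegal
(5,1): flips 1 -> legal
(5,2): flips 1 -> legal
(5,3): flips 1 -> legal
(5,4): flips 1 -> legal
(5,6): no bracket -> illegal
(6,4): no bracket -> illegal
(6,5): flips 1 -> legal
(6,6): flips 2 -> legal

Answer: (4,1) (5,1) (5,2) (5,3) (5,4) (6,5) (6,6)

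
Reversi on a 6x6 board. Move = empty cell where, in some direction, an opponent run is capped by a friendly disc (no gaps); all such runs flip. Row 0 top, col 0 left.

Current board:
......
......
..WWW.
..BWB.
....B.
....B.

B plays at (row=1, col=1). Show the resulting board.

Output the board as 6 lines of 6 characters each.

Place B at (1,1); scan 8 dirs for brackets.
Dir NW: first cell '.' (not opp) -> no flip
Dir N: first cell '.' (not opp) -> no flip
Dir NE: first cell '.' (not opp) -> no flip
Dir W: first cell '.' (not opp) -> no flip
Dir E: first cell '.' (not opp) -> no flip
Dir SW: first cell '.' (not opp) -> no flip
Dir S: first cell '.' (not opp) -> no flip
Dir SE: opp run (2,2) (3,3) capped by B -> flip
All flips: (2,2) (3,3)

Answer: ......
.B....
..BWW.
..BBB.
....B.
....B.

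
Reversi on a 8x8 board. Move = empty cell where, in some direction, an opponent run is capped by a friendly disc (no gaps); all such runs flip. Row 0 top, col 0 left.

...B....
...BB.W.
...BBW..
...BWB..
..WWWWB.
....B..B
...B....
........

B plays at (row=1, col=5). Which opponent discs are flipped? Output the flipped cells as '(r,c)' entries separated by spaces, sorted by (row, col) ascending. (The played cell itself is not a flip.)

Answer: (2,5)

Derivation:
Dir NW: first cell '.' (not opp) -> no flip
Dir N: first cell '.' (not opp) -> no flip
Dir NE: first cell '.' (not opp) -> no flip
Dir W: first cell 'B' (not opp) -> no flip
Dir E: opp run (1,6), next='.' -> no flip
Dir SW: first cell 'B' (not opp) -> no flip
Dir S: opp run (2,5) capped by B -> flip
Dir SE: first cell '.' (not opp) -> no flip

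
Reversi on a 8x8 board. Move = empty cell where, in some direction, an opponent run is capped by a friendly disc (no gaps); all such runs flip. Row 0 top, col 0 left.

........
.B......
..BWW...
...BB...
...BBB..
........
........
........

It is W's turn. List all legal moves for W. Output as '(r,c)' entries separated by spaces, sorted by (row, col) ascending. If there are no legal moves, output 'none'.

(0,0): no bracket -> illegal
(0,1): no bracket -> illegal
(0,2): no bracket -> illegal
(1,0): no bracket -> illegal
(1,2): no bracket -> illegal
(1,3): no bracket -> illegal
(2,0): no bracket -> illegal
(2,1): flips 1 -> legal
(2,5): no bracket -> illegal
(3,1): no bracket -> illegal
(3,2): no bracket -> illegal
(3,5): no bracket -> illegal
(3,6): no bracket -> illegal
(4,2): flips 1 -> legal
(4,6): no bracket -> illegal
(5,2): no bracket -> illegal
(5,3): flips 2 -> legal
(5,4): flips 2 -> legal
(5,5): no bracket -> illegal
(5,6): flips 2 -> legal

Answer: (2,1) (4,2) (5,3) (5,4) (5,6)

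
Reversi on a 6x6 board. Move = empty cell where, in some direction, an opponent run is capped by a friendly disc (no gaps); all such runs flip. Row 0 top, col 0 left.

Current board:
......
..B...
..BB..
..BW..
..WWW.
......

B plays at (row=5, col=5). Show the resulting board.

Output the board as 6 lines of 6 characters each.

Answer: ......
..B...
..BB..
..BB..
..WWB.
.....B

Derivation:
Place B at (5,5); scan 8 dirs for brackets.
Dir NW: opp run (4,4) (3,3) capped by B -> flip
Dir N: first cell '.' (not opp) -> no flip
Dir NE: edge -> no flip
Dir W: first cell '.' (not opp) -> no flip
Dir E: edge -> no flip
Dir SW: edge -> no flip
Dir S: edge -> no flip
Dir SE: edge -> no flip
All flips: (3,3) (4,4)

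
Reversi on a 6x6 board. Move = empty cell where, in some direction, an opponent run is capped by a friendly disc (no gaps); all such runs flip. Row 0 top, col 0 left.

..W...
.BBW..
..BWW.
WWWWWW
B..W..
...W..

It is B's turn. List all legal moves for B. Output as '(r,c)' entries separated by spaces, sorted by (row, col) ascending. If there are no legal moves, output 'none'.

Answer: (0,4) (1,4) (2,0) (2,5) (4,2) (4,4) (4,5)

Derivation:
(0,1): no bracket -> illegal
(0,3): no bracket -> illegal
(0,4): flips 1 -> legal
(1,4): flips 1 -> legal
(1,5): no bracket -> illegal
(2,0): flips 1 -> legal
(2,1): no bracket -> illegal
(2,5): flips 2 -> legal
(4,1): no bracket -> illegal
(4,2): flips 1 -> legal
(4,4): flips 1 -> legal
(4,5): flips 2 -> legal
(5,2): no bracket -> illegal
(5,4): no bracket -> illegal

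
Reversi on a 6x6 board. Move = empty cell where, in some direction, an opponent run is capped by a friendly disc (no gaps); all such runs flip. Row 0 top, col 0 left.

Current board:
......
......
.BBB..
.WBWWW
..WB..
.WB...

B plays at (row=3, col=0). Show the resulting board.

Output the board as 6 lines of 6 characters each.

Place B at (3,0); scan 8 dirs for brackets.
Dir NW: edge -> no flip
Dir N: first cell '.' (not opp) -> no flip
Dir NE: first cell 'B' (not opp) -> no flip
Dir W: edge -> no flip
Dir E: opp run (3,1) capped by B -> flip
Dir SW: edge -> no flip
Dir S: first cell '.' (not opp) -> no flip
Dir SE: first cell '.' (not opp) -> no flip
All flips: (3,1)

Answer: ......
......
.BBB..
BBBWWW
..WB..
.WB...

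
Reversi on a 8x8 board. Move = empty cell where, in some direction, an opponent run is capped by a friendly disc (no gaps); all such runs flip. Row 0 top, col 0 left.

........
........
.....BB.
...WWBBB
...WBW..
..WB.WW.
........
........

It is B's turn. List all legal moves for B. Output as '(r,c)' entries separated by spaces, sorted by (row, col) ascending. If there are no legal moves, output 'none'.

(2,2): flips 1 -> legal
(2,3): flips 2 -> legal
(2,4): flips 1 -> legal
(3,2): flips 2 -> legal
(4,1): no bracket -> illegal
(4,2): flips 1 -> legal
(4,6): flips 1 -> legal
(4,7): no bracket -> illegal
(5,1): flips 1 -> legal
(5,4): flips 1 -> legal
(5,7): no bracket -> illegal
(6,1): flips 3 -> legal
(6,2): no bracket -> illegal
(6,3): no bracket -> illegal
(6,4): no bracket -> illegal
(6,5): flips 2 -> legal
(6,6): flips 1 -> legal
(6,7): no bracket -> illegal

Answer: (2,2) (2,3) (2,4) (3,2) (4,2) (4,6) (5,1) (5,4) (6,1) (6,5) (6,6)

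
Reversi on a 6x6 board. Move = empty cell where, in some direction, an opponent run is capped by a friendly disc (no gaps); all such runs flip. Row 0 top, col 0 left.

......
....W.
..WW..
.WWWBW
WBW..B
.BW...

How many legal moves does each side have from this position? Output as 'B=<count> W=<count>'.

Answer: B=8 W=3

Derivation:
-- B to move --
(0,3): no bracket -> illegal
(0,4): no bracket -> illegal
(0,5): flips 3 -> legal
(1,1): no bracket -> illegal
(1,2): flips 1 -> legal
(1,3): no bracket -> illegal
(1,5): no bracket -> illegal
(2,0): no bracket -> illegal
(2,1): flips 1 -> legal
(2,4): flips 2 -> legal
(2,5): flips 1 -> legal
(3,0): flips 3 -> legal
(4,3): flips 1 -> legal
(4,4): no bracket -> illegal
(5,0): no bracket -> illegal
(5,3): flips 1 -> legal
B mobility = 8
-- W to move --
(2,4): no bracket -> illegal
(2,5): no bracket -> illegal
(3,0): flips 1 -> legal
(4,3): no bracket -> illegal
(4,4): no bracket -> illegal
(5,0): flips 2 -> legal
(5,4): no bracket -> illegal
(5,5): flips 1 -> legal
W mobility = 3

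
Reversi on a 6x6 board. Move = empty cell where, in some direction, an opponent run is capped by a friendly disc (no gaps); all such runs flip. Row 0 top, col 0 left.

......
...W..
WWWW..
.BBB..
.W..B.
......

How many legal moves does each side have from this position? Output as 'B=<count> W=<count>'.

-- B to move --
(0,2): no bracket -> illegal
(0,3): flips 2 -> legal
(0,4): flips 2 -> legal
(1,0): flips 1 -> legal
(1,1): flips 2 -> legal
(1,2): flips 1 -> legal
(1,4): flips 1 -> legal
(2,4): no bracket -> illegal
(3,0): no bracket -> illegal
(3,4): no bracket -> illegal
(4,0): no bracket -> illegal
(4,2): no bracket -> illegal
(5,0): flips 1 -> legal
(5,1): flips 1 -> legal
(5,2): no bracket -> illegal
B mobility = 8
-- W to move --
(2,4): no bracket -> illegal
(3,0): no bracket -> illegal
(3,4): no bracket -> illegal
(3,5): no bracket -> illegal
(4,0): flips 1 -> legal
(4,2): flips 2 -> legal
(4,3): flips 2 -> legal
(4,5): no bracket -> illegal
(5,3): no bracket -> illegal
(5,4): no bracket -> illegal
(5,5): flips 2 -> legal
W mobility = 4

Answer: B=8 W=4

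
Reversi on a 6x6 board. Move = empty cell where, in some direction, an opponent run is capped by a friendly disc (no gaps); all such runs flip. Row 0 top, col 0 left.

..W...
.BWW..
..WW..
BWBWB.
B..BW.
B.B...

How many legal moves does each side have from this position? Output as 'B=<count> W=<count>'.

-- B to move --
(0,1): flips 2 -> legal
(0,3): flips 3 -> legal
(0,4): flips 3 -> legal
(1,4): flips 3 -> legal
(2,0): no bracket -> illegal
(2,1): no bracket -> illegal
(2,4): no bracket -> illegal
(3,5): no bracket -> illegal
(4,1): no bracket -> illegal
(4,2): no bracket -> illegal
(4,5): flips 1 -> legal
(5,3): no bracket -> illegal
(5,4): flips 1 -> legal
(5,5): flips 3 -> legal
B mobility = 7
-- W to move --
(0,0): flips 1 -> legal
(0,1): no bracket -> illegal
(1,0): flips 1 -> legal
(2,0): flips 1 -> legal
(2,1): no bracket -> illegal
(2,4): flips 1 -> legal
(2,5): no bracket -> illegal
(3,5): flips 1 -> legal
(4,1): flips 1 -> legal
(4,2): flips 2 -> legal
(4,5): flips 1 -> legal
(5,1): no bracket -> illegal
(5,3): flips 1 -> legal
(5,4): no bracket -> illegal
W mobility = 9

Answer: B=7 W=9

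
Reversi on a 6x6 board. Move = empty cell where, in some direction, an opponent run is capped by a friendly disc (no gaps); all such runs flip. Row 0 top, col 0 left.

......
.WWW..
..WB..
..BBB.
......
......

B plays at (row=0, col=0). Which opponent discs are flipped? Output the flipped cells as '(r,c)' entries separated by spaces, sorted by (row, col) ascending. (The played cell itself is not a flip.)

Answer: (1,1) (2,2)

Derivation:
Dir NW: edge -> no flip
Dir N: edge -> no flip
Dir NE: edge -> no flip
Dir W: edge -> no flip
Dir E: first cell '.' (not opp) -> no flip
Dir SW: edge -> no flip
Dir S: first cell '.' (not opp) -> no flip
Dir SE: opp run (1,1) (2,2) capped by B -> flip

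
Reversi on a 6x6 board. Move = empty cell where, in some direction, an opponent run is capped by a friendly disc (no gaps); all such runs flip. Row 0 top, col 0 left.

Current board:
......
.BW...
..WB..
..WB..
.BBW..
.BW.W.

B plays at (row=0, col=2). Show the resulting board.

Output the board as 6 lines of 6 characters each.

Place B at (0,2); scan 8 dirs for brackets.
Dir NW: edge -> no flip
Dir N: edge -> no flip
Dir NE: edge -> no flip
Dir W: first cell '.' (not opp) -> no flip
Dir E: first cell '.' (not opp) -> no flip
Dir SW: first cell 'B' (not opp) -> no flip
Dir S: opp run (1,2) (2,2) (3,2) capped by B -> flip
Dir SE: first cell '.' (not opp) -> no flip
All flips: (1,2) (2,2) (3,2)

Answer: ..B...
.BB...
..BB..
..BB..
.BBW..
.BW.W.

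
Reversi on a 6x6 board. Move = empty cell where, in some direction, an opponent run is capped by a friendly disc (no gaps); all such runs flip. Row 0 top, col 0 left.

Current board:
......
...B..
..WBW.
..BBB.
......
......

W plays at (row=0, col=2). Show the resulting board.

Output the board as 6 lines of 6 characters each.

Answer: ..W...
...W..
..WBW.
..BBB.
......
......

Derivation:
Place W at (0,2); scan 8 dirs for brackets.
Dir NW: edge -> no flip
Dir N: edge -> no flip
Dir NE: edge -> no flip
Dir W: first cell '.' (not opp) -> no flip
Dir E: first cell '.' (not opp) -> no flip
Dir SW: first cell '.' (not opp) -> no flip
Dir S: first cell '.' (not opp) -> no flip
Dir SE: opp run (1,3) capped by W -> flip
All flips: (1,3)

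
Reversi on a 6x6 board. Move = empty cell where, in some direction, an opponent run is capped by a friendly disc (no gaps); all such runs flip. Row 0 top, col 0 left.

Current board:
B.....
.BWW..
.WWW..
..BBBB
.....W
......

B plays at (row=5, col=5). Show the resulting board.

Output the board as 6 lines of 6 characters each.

Place B at (5,5); scan 8 dirs for brackets.
Dir NW: first cell '.' (not opp) -> no flip
Dir N: opp run (4,5) capped by B -> flip
Dir NE: edge -> no flip
Dir W: first cell '.' (not opp) -> no flip
Dir E: edge -> no flip
Dir SW: edge -> no flip
Dir S: edge -> no flip
Dir SE: edge -> no flip
All flips: (4,5)

Answer: B.....
.BWW..
.WWW..
..BBBB
.....B
.....B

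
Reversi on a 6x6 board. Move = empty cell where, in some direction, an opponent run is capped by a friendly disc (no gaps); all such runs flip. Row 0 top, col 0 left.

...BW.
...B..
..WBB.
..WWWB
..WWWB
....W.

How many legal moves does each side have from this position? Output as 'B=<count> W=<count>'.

-- B to move --
(0,5): flips 1 -> legal
(1,1): no bracket -> illegal
(1,2): no bracket -> illegal
(1,4): no bracket -> illegal
(1,5): no bracket -> illegal
(2,1): flips 1 -> legal
(2,5): no bracket -> illegal
(3,1): flips 4 -> legal
(4,1): flips 4 -> legal
(5,1): flips 2 -> legal
(5,2): no bracket -> illegal
(5,3): flips 3 -> legal
(5,5): no bracket -> illegal
B mobility = 6
-- W to move --
(0,2): flips 1 -> legal
(1,2): flips 1 -> legal
(1,4): flips 2 -> legal
(1,5): flips 1 -> legal
(2,5): flips 2 -> legal
(5,5): no bracket -> illegal
W mobility = 5

Answer: B=6 W=5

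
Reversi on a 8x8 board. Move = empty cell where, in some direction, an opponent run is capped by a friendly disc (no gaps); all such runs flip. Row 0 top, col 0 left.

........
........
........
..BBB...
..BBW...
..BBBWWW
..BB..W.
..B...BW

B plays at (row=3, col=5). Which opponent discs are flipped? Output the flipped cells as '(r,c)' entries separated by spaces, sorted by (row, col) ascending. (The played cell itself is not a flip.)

Answer: (4,4)

Derivation:
Dir NW: first cell '.' (not opp) -> no flip
Dir N: first cell '.' (not opp) -> no flip
Dir NE: first cell '.' (not opp) -> no flip
Dir W: first cell 'B' (not opp) -> no flip
Dir E: first cell '.' (not opp) -> no flip
Dir SW: opp run (4,4) capped by B -> flip
Dir S: first cell '.' (not opp) -> no flip
Dir SE: first cell '.' (not opp) -> no flip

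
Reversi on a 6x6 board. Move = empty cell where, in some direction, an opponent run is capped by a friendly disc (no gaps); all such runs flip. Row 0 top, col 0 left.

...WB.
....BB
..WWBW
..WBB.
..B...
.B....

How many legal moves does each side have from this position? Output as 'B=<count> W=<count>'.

Answer: B=8 W=6

Derivation:
-- B to move --
(0,2): flips 1 -> legal
(1,1): flips 1 -> legal
(1,2): flips 3 -> legal
(1,3): flips 1 -> legal
(2,1): flips 2 -> legal
(3,1): flips 1 -> legal
(3,5): flips 1 -> legal
(4,1): flips 2 -> legal
(4,3): no bracket -> illegal
B mobility = 8
-- W to move --
(0,5): flips 3 -> legal
(1,3): no bracket -> illegal
(3,1): no bracket -> illegal
(3,5): flips 2 -> legal
(4,0): no bracket -> illegal
(4,1): no bracket -> illegal
(4,3): flips 2 -> legal
(4,4): flips 1 -> legal
(4,5): flips 1 -> legal
(5,0): no bracket -> illegal
(5,2): flips 1 -> legal
(5,3): no bracket -> illegal
W mobility = 6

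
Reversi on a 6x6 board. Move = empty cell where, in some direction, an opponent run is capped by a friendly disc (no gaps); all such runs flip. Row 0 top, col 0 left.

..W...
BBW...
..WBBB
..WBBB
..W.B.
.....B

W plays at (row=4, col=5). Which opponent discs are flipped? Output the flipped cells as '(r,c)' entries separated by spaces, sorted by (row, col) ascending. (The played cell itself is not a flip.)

Dir NW: opp run (3,4) (2,3) capped by W -> flip
Dir N: opp run (3,5) (2,5), next='.' -> no flip
Dir NE: edge -> no flip
Dir W: opp run (4,4), next='.' -> no flip
Dir E: edge -> no flip
Dir SW: first cell '.' (not opp) -> no flip
Dir S: opp run (5,5), next=edge -> no flip
Dir SE: edge -> no flip

Answer: (2,3) (3,4)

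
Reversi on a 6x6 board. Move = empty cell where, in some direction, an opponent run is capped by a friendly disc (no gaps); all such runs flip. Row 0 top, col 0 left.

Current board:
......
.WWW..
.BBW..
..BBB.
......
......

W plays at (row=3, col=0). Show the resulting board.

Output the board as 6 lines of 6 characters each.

Place W at (3,0); scan 8 dirs for brackets.
Dir NW: edge -> no flip
Dir N: first cell '.' (not opp) -> no flip
Dir NE: opp run (2,1) capped by W -> flip
Dir W: edge -> no flip
Dir E: first cell '.' (not opp) -> no flip
Dir SW: edge -> no flip
Dir S: first cell '.' (not opp) -> no flip
Dir SE: first cell '.' (not opp) -> no flip
All flips: (2,1)

Answer: ......
.WWW..
.WBW..
W.BBB.
......
......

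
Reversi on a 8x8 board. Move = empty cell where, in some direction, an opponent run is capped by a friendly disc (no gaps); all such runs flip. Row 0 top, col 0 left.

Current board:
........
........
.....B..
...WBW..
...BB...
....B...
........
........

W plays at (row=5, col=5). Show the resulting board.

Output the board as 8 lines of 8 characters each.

Answer: ........
........
.....B..
...WBW..
...BW...
....BW..
........
........

Derivation:
Place W at (5,5); scan 8 dirs for brackets.
Dir NW: opp run (4,4) capped by W -> flip
Dir N: first cell '.' (not opp) -> no flip
Dir NE: first cell '.' (not opp) -> no flip
Dir W: opp run (5,4), next='.' -> no flip
Dir E: first cell '.' (not opp) -> no flip
Dir SW: first cell '.' (not opp) -> no flip
Dir S: first cell '.' (not opp) -> no flip
Dir SE: first cell '.' (not opp) -> no flip
All flips: (4,4)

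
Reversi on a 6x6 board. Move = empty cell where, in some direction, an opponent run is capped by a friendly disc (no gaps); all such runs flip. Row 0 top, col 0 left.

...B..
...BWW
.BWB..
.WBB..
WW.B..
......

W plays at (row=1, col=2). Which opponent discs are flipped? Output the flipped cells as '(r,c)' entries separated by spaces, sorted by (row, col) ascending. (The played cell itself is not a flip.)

Answer: (1,3)

Derivation:
Dir NW: first cell '.' (not opp) -> no flip
Dir N: first cell '.' (not opp) -> no flip
Dir NE: opp run (0,3), next=edge -> no flip
Dir W: first cell '.' (not opp) -> no flip
Dir E: opp run (1,3) capped by W -> flip
Dir SW: opp run (2,1), next='.' -> no flip
Dir S: first cell 'W' (not opp) -> no flip
Dir SE: opp run (2,3), next='.' -> no flip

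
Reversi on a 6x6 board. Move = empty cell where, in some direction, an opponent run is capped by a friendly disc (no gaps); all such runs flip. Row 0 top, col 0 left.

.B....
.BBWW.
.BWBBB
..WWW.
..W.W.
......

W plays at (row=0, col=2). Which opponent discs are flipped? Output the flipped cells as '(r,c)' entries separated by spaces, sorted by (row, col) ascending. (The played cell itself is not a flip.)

Dir NW: edge -> no flip
Dir N: edge -> no flip
Dir NE: edge -> no flip
Dir W: opp run (0,1), next='.' -> no flip
Dir E: first cell '.' (not opp) -> no flip
Dir SW: opp run (1,1), next='.' -> no flip
Dir S: opp run (1,2) capped by W -> flip
Dir SE: first cell 'W' (not opp) -> no flip

Answer: (1,2)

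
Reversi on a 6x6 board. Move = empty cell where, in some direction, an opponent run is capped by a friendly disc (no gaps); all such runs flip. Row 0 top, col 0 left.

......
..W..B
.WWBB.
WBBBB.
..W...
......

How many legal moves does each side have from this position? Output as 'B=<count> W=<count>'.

-- B to move --
(0,1): flips 1 -> legal
(0,2): flips 2 -> legal
(0,3): no bracket -> illegal
(1,0): flips 1 -> legal
(1,1): flips 2 -> legal
(1,3): flips 1 -> legal
(2,0): flips 2 -> legal
(4,0): no bracket -> illegal
(4,1): no bracket -> illegal
(4,3): no bracket -> illegal
(5,1): flips 1 -> legal
(5,2): flips 1 -> legal
(5,3): flips 1 -> legal
B mobility = 9
-- W to move --
(0,4): no bracket -> illegal
(0,5): no bracket -> illegal
(1,3): no bracket -> illegal
(1,4): no bracket -> illegal
(2,0): flips 1 -> legal
(2,5): flips 2 -> legal
(3,5): flips 4 -> legal
(4,0): flips 1 -> legal
(4,1): flips 1 -> legal
(4,3): flips 1 -> legal
(4,4): flips 1 -> legal
(4,5): flips 2 -> legal
W mobility = 8

Answer: B=9 W=8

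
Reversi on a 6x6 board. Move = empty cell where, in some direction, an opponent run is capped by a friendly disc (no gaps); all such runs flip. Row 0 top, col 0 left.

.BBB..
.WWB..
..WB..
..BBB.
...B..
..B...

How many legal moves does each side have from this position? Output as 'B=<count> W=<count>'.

-- B to move --
(0,0): flips 2 -> legal
(1,0): flips 2 -> legal
(2,0): flips 1 -> legal
(2,1): flips 3 -> legal
(3,1): flips 1 -> legal
B mobility = 5
-- W to move --
(0,0): no bracket -> illegal
(0,4): flips 1 -> legal
(1,0): no bracket -> illegal
(1,4): flips 1 -> legal
(2,1): no bracket -> illegal
(2,4): flips 1 -> legal
(2,5): no bracket -> illegal
(3,1): no bracket -> illegal
(3,5): no bracket -> illegal
(4,1): no bracket -> illegal
(4,2): flips 1 -> legal
(4,4): flips 1 -> legal
(4,5): flips 2 -> legal
(5,1): no bracket -> illegal
(5,3): no bracket -> illegal
(5,4): no bracket -> illegal
W mobility = 6

Answer: B=5 W=6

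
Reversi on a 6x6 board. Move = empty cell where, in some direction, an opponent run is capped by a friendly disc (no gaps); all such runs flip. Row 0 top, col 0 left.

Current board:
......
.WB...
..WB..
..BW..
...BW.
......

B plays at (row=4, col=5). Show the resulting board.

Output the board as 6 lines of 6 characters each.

Answer: ......
.WB...
..WB..
..BW..
...BBB
......

Derivation:
Place B at (4,5); scan 8 dirs for brackets.
Dir NW: first cell '.' (not opp) -> no flip
Dir N: first cell '.' (not opp) -> no flip
Dir NE: edge -> no flip
Dir W: opp run (4,4) capped by B -> flip
Dir E: edge -> no flip
Dir SW: first cell '.' (not opp) -> no flip
Dir S: first cell '.' (not opp) -> no flip
Dir SE: edge -> no flip
All flips: (4,4)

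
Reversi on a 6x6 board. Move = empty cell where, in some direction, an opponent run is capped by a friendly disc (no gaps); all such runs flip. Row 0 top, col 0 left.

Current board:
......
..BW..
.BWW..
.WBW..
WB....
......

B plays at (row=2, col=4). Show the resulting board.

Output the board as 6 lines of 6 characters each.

Place B at (2,4); scan 8 dirs for brackets.
Dir NW: opp run (1,3), next='.' -> no flip
Dir N: first cell '.' (not opp) -> no flip
Dir NE: first cell '.' (not opp) -> no flip
Dir W: opp run (2,3) (2,2) capped by B -> flip
Dir E: first cell '.' (not opp) -> no flip
Dir SW: opp run (3,3), next='.' -> no flip
Dir S: first cell '.' (not opp) -> no flip
Dir SE: first cell '.' (not opp) -> no flip
All flips: (2,2) (2,3)

Answer: ......
..BW..
.BBBB.
.WBW..
WB....
......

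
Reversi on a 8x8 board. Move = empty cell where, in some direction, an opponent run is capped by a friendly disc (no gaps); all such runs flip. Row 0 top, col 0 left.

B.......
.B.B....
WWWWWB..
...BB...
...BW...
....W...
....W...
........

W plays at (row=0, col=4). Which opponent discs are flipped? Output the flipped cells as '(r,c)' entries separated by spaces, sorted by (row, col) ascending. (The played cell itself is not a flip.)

Dir NW: edge -> no flip
Dir N: edge -> no flip
Dir NE: edge -> no flip
Dir W: first cell '.' (not opp) -> no flip
Dir E: first cell '.' (not opp) -> no flip
Dir SW: opp run (1,3) capped by W -> flip
Dir S: first cell '.' (not opp) -> no flip
Dir SE: first cell '.' (not opp) -> no flip

Answer: (1,3)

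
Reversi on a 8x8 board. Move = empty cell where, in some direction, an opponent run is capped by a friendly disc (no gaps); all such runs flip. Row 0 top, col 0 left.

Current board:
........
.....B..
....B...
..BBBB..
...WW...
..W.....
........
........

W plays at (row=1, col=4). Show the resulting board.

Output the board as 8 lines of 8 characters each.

Place W at (1,4); scan 8 dirs for brackets.
Dir NW: first cell '.' (not opp) -> no flip
Dir N: first cell '.' (not opp) -> no flip
Dir NE: first cell '.' (not opp) -> no flip
Dir W: first cell '.' (not opp) -> no flip
Dir E: opp run (1,5), next='.' -> no flip
Dir SW: first cell '.' (not opp) -> no flip
Dir S: opp run (2,4) (3,4) capped by W -> flip
Dir SE: first cell '.' (not opp) -> no flip
All flips: (2,4) (3,4)

Answer: ........
....WB..
....W...
..BBWB..
...WW...
..W.....
........
........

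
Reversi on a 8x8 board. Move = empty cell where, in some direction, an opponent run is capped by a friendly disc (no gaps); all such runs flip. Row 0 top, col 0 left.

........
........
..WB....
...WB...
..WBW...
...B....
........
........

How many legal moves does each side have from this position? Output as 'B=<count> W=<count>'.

-- B to move --
(1,1): no bracket -> illegal
(1,2): no bracket -> illegal
(1,3): no bracket -> illegal
(2,1): flips 1 -> legal
(2,4): no bracket -> illegal
(3,1): flips 1 -> legal
(3,2): flips 1 -> legal
(3,5): flips 1 -> legal
(4,1): flips 1 -> legal
(4,5): flips 1 -> legal
(5,1): no bracket -> illegal
(5,2): no bracket -> illegal
(5,4): flips 1 -> legal
(5,5): no bracket -> illegal
B mobility = 7
-- W to move --
(1,2): no bracket -> illegal
(1,3): flips 1 -> legal
(1,4): no bracket -> illegal
(2,4): flips 2 -> legal
(2,5): no bracket -> illegal
(3,2): no bracket -> illegal
(3,5): flips 1 -> legal
(4,5): no bracket -> illegal
(5,2): no bracket -> illegal
(5,4): no bracket -> illegal
(6,2): flips 1 -> legal
(6,3): flips 2 -> legal
(6,4): flips 1 -> legal
W mobility = 6

Answer: B=7 W=6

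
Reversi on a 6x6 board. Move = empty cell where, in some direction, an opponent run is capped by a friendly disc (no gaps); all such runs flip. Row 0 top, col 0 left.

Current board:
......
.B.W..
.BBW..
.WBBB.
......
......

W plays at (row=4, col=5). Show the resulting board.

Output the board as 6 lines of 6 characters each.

Answer: ......
.B.W..
.BBW..
.WBBW.
.....W
......

Derivation:
Place W at (4,5); scan 8 dirs for brackets.
Dir NW: opp run (3,4) capped by W -> flip
Dir N: first cell '.' (not opp) -> no flip
Dir NE: edge -> no flip
Dir W: first cell '.' (not opp) -> no flip
Dir E: edge -> no flip
Dir SW: first cell '.' (not opp) -> no flip
Dir S: first cell '.' (not opp) -> no flip
Dir SE: edge -> no flip
All flips: (3,4)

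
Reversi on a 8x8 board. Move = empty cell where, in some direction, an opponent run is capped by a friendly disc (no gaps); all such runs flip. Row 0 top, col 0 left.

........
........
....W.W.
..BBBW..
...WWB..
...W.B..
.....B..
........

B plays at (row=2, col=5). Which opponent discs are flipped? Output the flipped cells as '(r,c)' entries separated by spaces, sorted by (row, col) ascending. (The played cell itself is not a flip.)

Answer: (3,5)

Derivation:
Dir NW: first cell '.' (not opp) -> no flip
Dir N: first cell '.' (not opp) -> no flip
Dir NE: first cell '.' (not opp) -> no flip
Dir W: opp run (2,4), next='.' -> no flip
Dir E: opp run (2,6), next='.' -> no flip
Dir SW: first cell 'B' (not opp) -> no flip
Dir S: opp run (3,5) capped by B -> flip
Dir SE: first cell '.' (not opp) -> no flip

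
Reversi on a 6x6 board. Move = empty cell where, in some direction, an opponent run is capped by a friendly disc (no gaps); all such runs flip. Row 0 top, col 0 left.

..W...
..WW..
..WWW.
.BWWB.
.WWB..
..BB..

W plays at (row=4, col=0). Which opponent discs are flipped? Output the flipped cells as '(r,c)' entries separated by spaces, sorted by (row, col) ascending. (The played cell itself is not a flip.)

Dir NW: edge -> no flip
Dir N: first cell '.' (not opp) -> no flip
Dir NE: opp run (3,1) capped by W -> flip
Dir W: edge -> no flip
Dir E: first cell 'W' (not opp) -> no flip
Dir SW: edge -> no flip
Dir S: first cell '.' (not opp) -> no flip
Dir SE: first cell '.' (not opp) -> no flip

Answer: (3,1)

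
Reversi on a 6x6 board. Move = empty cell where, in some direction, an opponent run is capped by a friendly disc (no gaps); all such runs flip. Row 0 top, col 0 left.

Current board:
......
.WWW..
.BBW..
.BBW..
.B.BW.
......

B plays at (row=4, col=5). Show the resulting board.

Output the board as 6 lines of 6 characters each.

Place B at (4,5); scan 8 dirs for brackets.
Dir NW: first cell '.' (not opp) -> no flip
Dir N: first cell '.' (not opp) -> no flip
Dir NE: edge -> no flip
Dir W: opp run (4,4) capped by B -> flip
Dir E: edge -> no flip
Dir SW: first cell '.' (not opp) -> no flip
Dir S: first cell '.' (not opp) -> no flip
Dir SE: edge -> no flip
All flips: (4,4)

Answer: ......
.WWW..
.BBW..
.BBW..
.B.BBB
......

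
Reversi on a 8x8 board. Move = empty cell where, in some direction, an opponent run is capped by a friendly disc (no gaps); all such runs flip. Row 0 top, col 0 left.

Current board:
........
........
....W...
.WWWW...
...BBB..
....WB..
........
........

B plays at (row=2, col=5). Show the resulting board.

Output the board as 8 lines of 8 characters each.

Answer: ........
........
....WB..
.WWWB...
...BBB..
....WB..
........
........

Derivation:
Place B at (2,5); scan 8 dirs for brackets.
Dir NW: first cell '.' (not opp) -> no flip
Dir N: first cell '.' (not opp) -> no flip
Dir NE: first cell '.' (not opp) -> no flip
Dir W: opp run (2,4), next='.' -> no flip
Dir E: first cell '.' (not opp) -> no flip
Dir SW: opp run (3,4) capped by B -> flip
Dir S: first cell '.' (not opp) -> no flip
Dir SE: first cell '.' (not opp) -> no flip
All flips: (3,4)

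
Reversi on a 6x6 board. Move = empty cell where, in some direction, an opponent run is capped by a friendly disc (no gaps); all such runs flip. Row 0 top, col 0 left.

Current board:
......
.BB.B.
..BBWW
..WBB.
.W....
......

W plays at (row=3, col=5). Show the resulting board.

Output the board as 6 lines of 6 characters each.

Answer: ......
.BB.B.
..BBWW
..WWWW
.W....
......

Derivation:
Place W at (3,5); scan 8 dirs for brackets.
Dir NW: first cell 'W' (not opp) -> no flip
Dir N: first cell 'W' (not opp) -> no flip
Dir NE: edge -> no flip
Dir W: opp run (3,4) (3,3) capped by W -> flip
Dir E: edge -> no flip
Dir SW: first cell '.' (not opp) -> no flip
Dir S: first cell '.' (not opp) -> no flip
Dir SE: edge -> no flip
All flips: (3,3) (3,4)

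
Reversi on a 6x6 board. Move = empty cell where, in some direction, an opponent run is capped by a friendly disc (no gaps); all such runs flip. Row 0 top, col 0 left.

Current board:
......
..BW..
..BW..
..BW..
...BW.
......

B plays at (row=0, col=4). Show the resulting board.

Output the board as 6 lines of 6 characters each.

Answer: ....B.
..BB..
..BW..
..BW..
...BW.
......

Derivation:
Place B at (0,4); scan 8 dirs for brackets.
Dir NW: edge -> no flip
Dir N: edge -> no flip
Dir NE: edge -> no flip
Dir W: first cell '.' (not opp) -> no flip
Dir E: first cell '.' (not opp) -> no flip
Dir SW: opp run (1,3) capped by B -> flip
Dir S: first cell '.' (not opp) -> no flip
Dir SE: first cell '.' (not opp) -> no flip
All flips: (1,3)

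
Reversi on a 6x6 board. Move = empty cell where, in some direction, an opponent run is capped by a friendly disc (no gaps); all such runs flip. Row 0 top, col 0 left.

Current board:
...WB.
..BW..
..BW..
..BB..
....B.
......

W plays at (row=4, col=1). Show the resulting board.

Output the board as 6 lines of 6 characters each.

Place W at (4,1); scan 8 dirs for brackets.
Dir NW: first cell '.' (not opp) -> no flip
Dir N: first cell '.' (not opp) -> no flip
Dir NE: opp run (3,2) capped by W -> flip
Dir W: first cell '.' (not opp) -> no flip
Dir E: first cell '.' (not opp) -> no flip
Dir SW: first cell '.' (not opp) -> no flip
Dir S: first cell '.' (not opp) -> no flip
Dir SE: first cell '.' (not opp) -> no flip
All flips: (3,2)

Answer: ...WB.
..BW..
..BW..
..WB..
.W..B.
......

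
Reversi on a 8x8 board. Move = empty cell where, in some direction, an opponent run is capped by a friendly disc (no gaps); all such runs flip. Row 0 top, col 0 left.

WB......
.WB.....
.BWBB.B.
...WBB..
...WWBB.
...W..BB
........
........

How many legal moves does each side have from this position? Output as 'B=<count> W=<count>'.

-- B to move --
(0,2): no bracket -> illegal
(1,0): flips 1 -> legal
(1,3): no bracket -> illegal
(2,0): no bracket -> illegal
(3,1): no bracket -> illegal
(3,2): flips 2 -> legal
(4,2): flips 3 -> legal
(5,2): flips 1 -> legal
(5,4): flips 1 -> legal
(5,5): no bracket -> illegal
(6,2): flips 2 -> legal
(6,3): flips 3 -> legal
(6,4): no bracket -> illegal
B mobility = 7
-- W to move --
(0,2): flips 2 -> legal
(0,3): no bracket -> illegal
(1,0): no bracket -> illegal
(1,3): flips 2 -> legal
(1,4): flips 2 -> legal
(1,5): flips 1 -> legal
(1,6): no bracket -> illegal
(1,7): flips 2 -> legal
(2,0): flips 1 -> legal
(2,5): flips 3 -> legal
(2,7): no bracket -> illegal
(3,0): no bracket -> illegal
(3,1): flips 1 -> legal
(3,2): no bracket -> illegal
(3,6): flips 2 -> legal
(3,7): no bracket -> illegal
(4,7): flips 2 -> legal
(5,4): no bracket -> illegal
(5,5): no bracket -> illegal
(6,5): no bracket -> illegal
(6,6): no bracket -> illegal
(6,7): no bracket -> illegal
W mobility = 10

Answer: B=7 W=10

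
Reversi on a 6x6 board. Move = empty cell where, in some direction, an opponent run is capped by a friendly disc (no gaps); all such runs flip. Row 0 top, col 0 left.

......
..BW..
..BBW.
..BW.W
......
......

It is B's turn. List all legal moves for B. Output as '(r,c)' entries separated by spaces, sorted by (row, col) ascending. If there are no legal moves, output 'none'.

Answer: (0,3) (0,4) (1,4) (2,5) (3,4) (4,3) (4,4)

Derivation:
(0,2): no bracket -> illegal
(0,3): flips 1 -> legal
(0,4): flips 1 -> legal
(1,4): flips 1 -> legal
(1,5): no bracket -> illegal
(2,5): flips 1 -> legal
(3,4): flips 1 -> legal
(4,2): no bracket -> illegal
(4,3): flips 1 -> legal
(4,4): flips 1 -> legal
(4,5): no bracket -> illegal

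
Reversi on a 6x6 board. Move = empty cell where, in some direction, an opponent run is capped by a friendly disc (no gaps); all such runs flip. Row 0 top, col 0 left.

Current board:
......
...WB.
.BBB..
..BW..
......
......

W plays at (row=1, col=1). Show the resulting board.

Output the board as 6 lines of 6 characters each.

Place W at (1,1); scan 8 dirs for brackets.
Dir NW: first cell '.' (not opp) -> no flip
Dir N: first cell '.' (not opp) -> no flip
Dir NE: first cell '.' (not opp) -> no flip
Dir W: first cell '.' (not opp) -> no flip
Dir E: first cell '.' (not opp) -> no flip
Dir SW: first cell '.' (not opp) -> no flip
Dir S: opp run (2,1), next='.' -> no flip
Dir SE: opp run (2,2) capped by W -> flip
All flips: (2,2)

Answer: ......
.W.WB.
.BWB..
..BW..
......
......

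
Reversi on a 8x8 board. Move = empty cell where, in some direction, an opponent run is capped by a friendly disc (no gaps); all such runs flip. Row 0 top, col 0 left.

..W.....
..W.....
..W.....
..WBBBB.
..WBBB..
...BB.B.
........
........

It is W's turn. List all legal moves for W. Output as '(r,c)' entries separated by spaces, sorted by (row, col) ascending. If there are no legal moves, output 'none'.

(2,3): no bracket -> illegal
(2,4): flips 1 -> legal
(2,5): no bracket -> illegal
(2,6): no bracket -> illegal
(2,7): no bracket -> illegal
(3,7): flips 4 -> legal
(4,6): flips 3 -> legal
(4,7): no bracket -> illegal
(5,2): no bracket -> illegal
(5,5): flips 2 -> legal
(5,7): no bracket -> illegal
(6,2): no bracket -> illegal
(6,3): no bracket -> illegal
(6,4): flips 1 -> legal
(6,5): flips 2 -> legal
(6,6): no bracket -> illegal
(6,7): no bracket -> illegal

Answer: (2,4) (3,7) (4,6) (5,5) (6,4) (6,5)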